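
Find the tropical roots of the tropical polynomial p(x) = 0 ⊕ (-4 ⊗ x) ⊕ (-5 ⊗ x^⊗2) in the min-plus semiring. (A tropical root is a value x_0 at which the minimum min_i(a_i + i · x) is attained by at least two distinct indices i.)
Roots: {1, 4}

Each tropical root is a break point of the lower envelope of the lines y = a_i + i · x (there are 3 lines, with slopes 0, 1, ..., 2). Only the lines that attain the minimum somewhere contribute to roots; other lines are dominated. Here the surviving (envelope) indices are i = 2, i = 1, i = 0.
Intersections between consecutive envelope lines give the roots: for adjacent envelope indices i < j the intersection is x = (a_i − a_j) / (j − i). Reading off the sorted break points: {1, 4}.
Verification: at each break x_0, at least two indices attain the minimum of min_i(a_i + i · x_0).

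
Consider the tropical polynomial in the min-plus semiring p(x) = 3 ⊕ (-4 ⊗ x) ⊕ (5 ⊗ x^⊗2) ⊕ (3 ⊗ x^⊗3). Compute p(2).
p(2) = -2

A tropical monomial a ⊗ x^⊗i evaluates to a + i · x. Evaluating each term at x = 2:
  Term 0 contributes 3 + 0 · 2 = 3
  Term 1 contributes -4 + 1 · 2 = -2
  Term 2 contributes 5 + 2 · 2 = 9
  Term 3 contributes 3 + 3 · 2 = 9
p(2) = ⊕ of these = min[3, -2, 9, 9] = -2.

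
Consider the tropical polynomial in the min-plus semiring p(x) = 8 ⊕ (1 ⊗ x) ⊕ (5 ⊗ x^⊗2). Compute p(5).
p(5) = 6

A tropical monomial a ⊗ x^⊗i evaluates to a + i · x. Evaluating each term at x = 5:
  Term 0 contributes 8 + 0 · 5 = 8
  Term 1 contributes 1 + 1 · 5 = 6
  Term 2 contributes 5 + 2 · 5 = 15
p(5) = ⊕ of these = min[8, 6, 15] = 6.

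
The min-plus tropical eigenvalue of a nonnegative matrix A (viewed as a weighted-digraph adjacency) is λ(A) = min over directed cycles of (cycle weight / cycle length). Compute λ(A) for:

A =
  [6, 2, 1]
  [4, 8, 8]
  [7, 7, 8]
λ(A) = 3

Enumerate directed cycles and compute their means (weight / length). Sample:
  cycle 0 → 0: weight = 6, length = 1, mean = 6/1 ≈ 6.000
  cycle 1 → 1: weight = 8, length = 1, mean = 8/1 ≈ 8.000
  cycle 2 → 2: weight = 8, length = 1, mean = 8/1 ≈ 8.000
  cycle 0 → 1 → 0: weight = 6, length = 2, mean = 6/2 ≈ 3.000
  cycle 0 → 2 → 0: weight = 8, length = 2, mean = 8/2 ≈ 4.000
  cycle 1 → 0 → 1: weight = 6, length = 2, mean = 6/2 ≈ 3.000
Minimum mean = 3.000, attained e.g. along the cycle 0 → 1 → 0 with weight 6 and length 2. So λ(A) = 6/2 = 3.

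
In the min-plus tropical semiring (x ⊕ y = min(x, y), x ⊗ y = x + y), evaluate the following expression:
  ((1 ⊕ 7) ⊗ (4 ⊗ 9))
((1 ⊕ 7) ⊗ (4 ⊗ 9)) = 14

Expand innermost to outermost. Recall ⊕ takes the minimum of its arguments and ⊗ takes their sum. Working out the expression ((1 ⊕ 7) ⊗ (4 ⊗ 9)) gives 14.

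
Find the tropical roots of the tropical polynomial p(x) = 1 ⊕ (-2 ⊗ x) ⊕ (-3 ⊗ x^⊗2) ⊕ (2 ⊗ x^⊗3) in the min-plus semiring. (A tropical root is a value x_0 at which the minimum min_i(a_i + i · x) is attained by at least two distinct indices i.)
Roots: {-5, 1, 3}

Each tropical root is a break point of the lower envelope of the lines y = a_i + i · x (there are 4 lines, with slopes 0, 1, ..., 3). Only the lines that attain the minimum somewhere contribute to roots; other lines are dominated. Here the surviving (envelope) indices are i = 3, i = 2, i = 1, i = 0.
Intersections between consecutive envelope lines give the roots: for adjacent envelope indices i < j the intersection is x = (a_i − a_j) / (j − i). Reading off the sorted break points: {-5, 1, 3}.
Verification: at each break x_0, at least two indices attain the minimum of min_i(a_i + i · x_0).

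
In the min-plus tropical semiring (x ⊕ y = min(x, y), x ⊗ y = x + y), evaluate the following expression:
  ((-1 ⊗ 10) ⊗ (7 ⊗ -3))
((-1 ⊗ 10) ⊗ (7 ⊗ -3)) = 13

Expand innermost to outermost. Recall ⊕ takes the minimum of its arguments and ⊗ takes their sum. Working out the expression ((-1 ⊗ 10) ⊗ (7 ⊗ -3)) gives 13.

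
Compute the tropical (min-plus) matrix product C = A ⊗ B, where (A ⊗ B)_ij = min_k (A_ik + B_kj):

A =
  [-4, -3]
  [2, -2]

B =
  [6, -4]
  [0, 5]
A ⊗ B =
  [-3, -8]
  [-2, -2]

Apply the min-plus product entry-by-entry:
  C[0][0] = min over k of (A[0][0] + B[0][0] = -4 + 6 = 2, A[0][1] + B[1][0] = -3 + 0 = -3) = -3 (attained at k = 1)
  C[0][1] = min over k of (A[0][0] + B[0][1] = -4 + -4 = -8, A[0][1] + B[1][1] = -3 + 5 = 2) = -8 (attained at k = 0)
  C[1][0] = min over k of (A[1][0] + B[0][0] = 2 + 6 = 8, A[1][1] + B[1][0] = -2 + 0 = -2) = -2 (attained at k = 1)
  C[1][1] = min over k of (A[1][0] + B[0][1] = 2 + -4 = -2, A[1][1] + B[1][1] = -2 + 5 = 3) = -2 (attained at k = 0)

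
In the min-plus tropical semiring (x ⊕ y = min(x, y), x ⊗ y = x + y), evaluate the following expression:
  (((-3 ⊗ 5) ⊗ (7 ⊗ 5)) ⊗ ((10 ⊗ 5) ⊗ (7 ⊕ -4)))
(((-3 ⊗ 5) ⊗ (7 ⊗ 5)) ⊗ ((10 ⊗ 5) ⊗ (7 ⊕ -4))) = 25

Expand innermost to outermost. Recall ⊕ takes the minimum of its arguments and ⊗ takes their sum. Working out the expression (((-3 ⊗ 5) ⊗ (7 ⊗ 5)) ⊗ ((10 ⊗ 5) ⊗ (7 ⊕ -4))) gives 25.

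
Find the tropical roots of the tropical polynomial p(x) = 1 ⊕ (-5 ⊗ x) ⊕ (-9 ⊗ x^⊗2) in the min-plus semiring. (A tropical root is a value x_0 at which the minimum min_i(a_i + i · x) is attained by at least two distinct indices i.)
Roots: {4, 6}

Each tropical root is a break point of the lower envelope of the lines y = a_i + i · x (there are 3 lines, with slopes 0, 1, ..., 2). Only the lines that attain the minimum somewhere contribute to roots; other lines are dominated. Here the surviving (envelope) indices are i = 2, i = 1, i = 0.
Intersections between consecutive envelope lines give the roots: for adjacent envelope indices i < j the intersection is x = (a_i − a_j) / (j − i). Reading off the sorted break points: {4, 6}.
Verification: at each break x_0, at least two indices attain the minimum of min_i(a_i + i · x_0).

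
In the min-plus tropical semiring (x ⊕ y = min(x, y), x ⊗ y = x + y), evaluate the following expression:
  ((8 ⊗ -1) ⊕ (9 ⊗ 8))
((8 ⊗ -1) ⊕ (9 ⊗ 8)) = 7

Expand innermost to outermost. Recall ⊕ takes the minimum of its arguments and ⊗ takes their sum. Working out the expression ((8 ⊗ -1) ⊕ (9 ⊗ 8)) gives 7.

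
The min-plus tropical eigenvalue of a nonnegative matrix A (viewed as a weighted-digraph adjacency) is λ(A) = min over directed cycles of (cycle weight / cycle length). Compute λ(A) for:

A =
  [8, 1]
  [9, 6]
λ(A) = 5

Enumerate directed cycles and compute their means (weight / length). Sample:
  cycle 0 → 0: weight = 8, length = 1, mean = 8/1 ≈ 8.000
  cycle 1 → 1: weight = 6, length = 1, mean = 6/1 ≈ 6.000
  cycle 0 → 1 → 0: weight = 10, length = 2, mean = 10/2 ≈ 5.000
  cycle 1 → 0 → 1: weight = 10, length = 2, mean = 10/2 ≈ 5.000
Minimum mean = 5.000, attained e.g. along the cycle 0 → 1 → 0 with weight 10 and length 2. So λ(A) = 10/2 = 5.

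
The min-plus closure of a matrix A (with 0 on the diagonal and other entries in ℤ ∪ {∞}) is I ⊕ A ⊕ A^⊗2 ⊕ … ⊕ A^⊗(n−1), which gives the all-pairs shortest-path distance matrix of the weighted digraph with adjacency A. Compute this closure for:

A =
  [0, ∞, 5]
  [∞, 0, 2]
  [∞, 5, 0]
Closure =
  [0, 10, 5]
  [∞, 0, 2]
  [∞, 5, 0]

This is the Floyd-Warshall all-pairs shortest-path computation. For each intermediate vertex k = 0, 1, …, 2, update dist[i][j] ← min(dist[i][j], dist[i][k] + dist[k][j]). The final matrix gives, for each (i, j), the minimum total weight of any directed path from i to j (possibly empty when i = j).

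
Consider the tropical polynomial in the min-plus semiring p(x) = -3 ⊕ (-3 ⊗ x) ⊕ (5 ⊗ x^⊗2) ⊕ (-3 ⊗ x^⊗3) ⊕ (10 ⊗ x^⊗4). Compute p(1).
p(1) = -3

A tropical monomial a ⊗ x^⊗i evaluates to a + i · x. Evaluating each term at x = 1:
  Term 0 contributes -3 + 0 · 1 = -3
  Term 1 contributes -3 + 1 · 1 = -2
  Term 2 contributes 5 + 2 · 1 = 7
  Term 3 contributes -3 + 3 · 1 = 0
  Term 4 contributes 10 + 4 · 1 = 14
p(1) = ⊕ of these = min[-3, -2, 7, 0, 14] = -3.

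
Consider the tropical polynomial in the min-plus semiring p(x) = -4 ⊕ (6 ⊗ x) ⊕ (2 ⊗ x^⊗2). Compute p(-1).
p(-1) = -4

A tropical monomial a ⊗ x^⊗i evaluates to a + i · x. Evaluating each term at x = -1:
  Term 0 contributes -4 + 0 · -1 = -4
  Term 1 contributes 6 + 1 · -1 = 5
  Term 2 contributes 2 + 2 · -1 = 0
p(-1) = ⊕ of these = min[-4, 5, 0] = -4.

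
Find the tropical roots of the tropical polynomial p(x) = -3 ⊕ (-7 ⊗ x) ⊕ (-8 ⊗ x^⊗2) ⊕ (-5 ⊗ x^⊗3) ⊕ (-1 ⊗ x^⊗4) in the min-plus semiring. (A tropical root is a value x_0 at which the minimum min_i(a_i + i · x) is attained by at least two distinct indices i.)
Roots: {-4, -3, 1, 4}

Each tropical root is a break point of the lower envelope of the lines y = a_i + i · x (there are 5 lines, with slopes 0, 1, ..., 4). Only the lines that attain the minimum somewhere contribute to roots; other lines are dominated. Here the surviving (envelope) indices are i = 4, i = 3, i = 2, i = 1, i = 0.
Intersections between consecutive envelope lines give the roots: for adjacent envelope indices i < j the intersection is x = (a_i − a_j) / (j − i). Reading off the sorted break points: {-4, -3, 1, 4}.
Verification: at each break x_0, at least two indices attain the minimum of min_i(a_i + i · x_0).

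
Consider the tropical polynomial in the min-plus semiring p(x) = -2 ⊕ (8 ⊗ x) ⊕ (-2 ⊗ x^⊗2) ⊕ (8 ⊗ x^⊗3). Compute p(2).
p(2) = -2

A tropical monomial a ⊗ x^⊗i evaluates to a + i · x. Evaluating each term at x = 2:
  Term 0 contributes -2 + 0 · 2 = -2
  Term 1 contributes 8 + 1 · 2 = 10
  Term 2 contributes -2 + 2 · 2 = 2
  Term 3 contributes 8 + 3 · 2 = 14
p(2) = ⊕ of these = min[-2, 10, 2, 14] = -2.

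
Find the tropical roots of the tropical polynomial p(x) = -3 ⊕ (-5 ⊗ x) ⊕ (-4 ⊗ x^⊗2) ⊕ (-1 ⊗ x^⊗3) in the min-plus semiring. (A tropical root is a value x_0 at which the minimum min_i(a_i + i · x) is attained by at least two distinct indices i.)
Roots: {-3, -1, 2}

Each tropical root is a break point of the lower envelope of the lines y = a_i + i · x (there are 4 lines, with slopes 0, 1, ..., 3). Only the lines that attain the minimum somewhere contribute to roots; other lines are dominated. Here the surviving (envelope) indices are i = 3, i = 2, i = 1, i = 0.
Intersections between consecutive envelope lines give the roots: for adjacent envelope indices i < j the intersection is x = (a_i − a_j) / (j − i). Reading off the sorted break points: {-3, -1, 2}.
Verification: at each break x_0, at least two indices attain the minimum of min_i(a_i + i · x_0).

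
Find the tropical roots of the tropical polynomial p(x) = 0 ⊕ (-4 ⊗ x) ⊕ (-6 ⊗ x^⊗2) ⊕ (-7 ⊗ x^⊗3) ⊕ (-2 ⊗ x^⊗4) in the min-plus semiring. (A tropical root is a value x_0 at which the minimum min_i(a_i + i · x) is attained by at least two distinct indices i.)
Roots: {-5, 1, 2, 4}

Each tropical root is a break point of the lower envelope of the lines y = a_i + i · x (there are 5 lines, with slopes 0, 1, ..., 4). Only the lines that attain the minimum somewhere contribute to roots; other lines are dominated. Here the surviving (envelope) indices are i = 4, i = 3, i = 2, i = 1, i = 0.
Intersections between consecutive envelope lines give the roots: for adjacent envelope indices i < j the intersection is x = (a_i − a_j) / (j − i). Reading off the sorted break points: {-5, 1, 2, 4}.
Verification: at each break x_0, at least two indices attain the minimum of min_i(a_i + i · x_0).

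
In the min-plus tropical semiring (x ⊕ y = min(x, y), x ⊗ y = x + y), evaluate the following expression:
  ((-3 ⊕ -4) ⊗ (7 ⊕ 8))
((-3 ⊕ -4) ⊗ (7 ⊕ 8)) = 3

Expand innermost to outermost. Recall ⊕ takes the minimum of its arguments and ⊗ takes their sum. Working out the expression ((-3 ⊕ -4) ⊗ (7 ⊕ 8)) gives 3.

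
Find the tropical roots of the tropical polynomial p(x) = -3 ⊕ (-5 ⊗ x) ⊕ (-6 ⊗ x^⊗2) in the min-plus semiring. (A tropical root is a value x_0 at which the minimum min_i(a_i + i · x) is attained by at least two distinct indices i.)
Roots: {1, 2}

Each tropical root is a break point of the lower envelope of the lines y = a_i + i · x (there are 3 lines, with slopes 0, 1, ..., 2). Only the lines that attain the minimum somewhere contribute to roots; other lines are dominated. Here the surviving (envelope) indices are i = 2, i = 1, i = 0.
Intersections between consecutive envelope lines give the roots: for adjacent envelope indices i < j the intersection is x = (a_i − a_j) / (j − i). Reading off the sorted break points: {1, 2}.
Verification: at each break x_0, at least two indices attain the minimum of min_i(a_i + i · x_0).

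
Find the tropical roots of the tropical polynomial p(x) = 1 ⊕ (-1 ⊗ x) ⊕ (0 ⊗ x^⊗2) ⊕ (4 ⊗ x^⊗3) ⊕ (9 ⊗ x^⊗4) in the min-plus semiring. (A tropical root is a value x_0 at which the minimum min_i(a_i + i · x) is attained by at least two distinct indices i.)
Roots: {-5, -4, -1, 2}

Each tropical root is a break point of the lower envelope of the lines y = a_i + i · x (there are 5 lines, with slopes 0, 1, ..., 4). Only the lines that attain the minimum somewhere contribute to roots; other lines are dominated. Here the surviving (envelope) indices are i = 4, i = 3, i = 2, i = 1, i = 0.
Intersections between consecutive envelope lines give the roots: for adjacent envelope indices i < j the intersection is x = (a_i − a_j) / (j − i). Reading off the sorted break points: {-5, -4, -1, 2}.
Verification: at each break x_0, at least two indices attain the minimum of min_i(a_i + i · x_0).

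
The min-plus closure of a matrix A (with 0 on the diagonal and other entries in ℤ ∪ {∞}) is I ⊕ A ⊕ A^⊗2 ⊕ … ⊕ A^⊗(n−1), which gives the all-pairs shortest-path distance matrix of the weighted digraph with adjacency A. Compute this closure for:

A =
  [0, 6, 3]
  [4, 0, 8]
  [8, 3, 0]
Closure =
  [0, 6, 3]
  [4, 0, 7]
  [7, 3, 0]

This is the Floyd-Warshall all-pairs shortest-path computation. For each intermediate vertex k = 0, 1, …, 2, update dist[i][j] ← min(dist[i][j], dist[i][k] + dist[k][j]). The final matrix gives, for each (i, j), the minimum total weight of any directed path from i to j (possibly empty when i = j).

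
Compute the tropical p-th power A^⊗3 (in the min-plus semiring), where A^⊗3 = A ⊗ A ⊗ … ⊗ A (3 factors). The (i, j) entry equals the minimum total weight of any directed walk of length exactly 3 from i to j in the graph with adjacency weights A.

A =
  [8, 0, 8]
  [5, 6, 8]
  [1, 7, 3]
A^⊗3 =
  [9, 5, 11]
  [10, 9, 13]
  [6, 4, 9]

Each entry (A^⊗3)_ij equals the minimum over all length-3 walks i = v_0 → v_1 → … → v_3 = j of Σ_t A[v_t][v_{t+1}]. For example, for (i, j) = (0, 2) we minimise over 9 possible intermediate vertex sequences; the minimum is 11, attained along the walk 0 → 1 → 2 → 2.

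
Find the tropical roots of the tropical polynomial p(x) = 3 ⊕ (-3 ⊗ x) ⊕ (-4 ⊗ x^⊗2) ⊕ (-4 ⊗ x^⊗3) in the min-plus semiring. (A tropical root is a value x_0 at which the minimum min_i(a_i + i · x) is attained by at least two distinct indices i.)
Roots: {0, 1, 6}

Each tropical root is a break point of the lower envelope of the lines y = a_i + i · x (there are 4 lines, with slopes 0, 1, ..., 3). Only the lines that attain the minimum somewhere contribute to roots; other lines are dominated. Here the surviving (envelope) indices are i = 3, i = 2, i = 1, i = 0.
Intersections between consecutive envelope lines give the roots: for adjacent envelope indices i < j the intersection is x = (a_i − a_j) / (j − i). Reading off the sorted break points: {0, 1, 6}.
Verification: at each break x_0, at least two indices attain the minimum of min_i(a_i + i · x_0).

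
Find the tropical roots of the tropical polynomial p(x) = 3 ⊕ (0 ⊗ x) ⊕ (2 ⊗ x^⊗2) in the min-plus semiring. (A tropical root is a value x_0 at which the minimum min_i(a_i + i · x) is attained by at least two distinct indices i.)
Roots: {-2, 3}

Each tropical root is a break point of the lower envelope of the lines y = a_i + i · x (there are 3 lines, with slopes 0, 1, ..., 2). Only the lines that attain the minimum somewhere contribute to roots; other lines are dominated. Here the surviving (envelope) indices are i = 2, i = 1, i = 0.
Intersections between consecutive envelope lines give the roots: for adjacent envelope indices i < j the intersection is x = (a_i − a_j) / (j − i). Reading off the sorted break points: {-2, 3}.
Verification: at each break x_0, at least two indices attain the minimum of min_i(a_i + i · x_0).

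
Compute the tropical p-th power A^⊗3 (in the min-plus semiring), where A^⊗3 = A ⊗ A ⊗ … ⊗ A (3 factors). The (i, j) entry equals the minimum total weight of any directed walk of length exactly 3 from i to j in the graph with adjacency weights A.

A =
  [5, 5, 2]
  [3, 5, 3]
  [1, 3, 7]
A^⊗3 =
  [8, 8, 5]
  [6, 8, 6]
  [4, 6, 8]

Each entry (A^⊗3)_ij equals the minimum over all length-3 walks i = v_0 → v_1 → … → v_3 = j of Σ_t A[v_t][v_{t+1}]. For example, for (i, j) = (0, 2) we minimise over 9 possible intermediate vertex sequences; the minimum is 5, attained along the walk 0 → 2 → 0 → 2.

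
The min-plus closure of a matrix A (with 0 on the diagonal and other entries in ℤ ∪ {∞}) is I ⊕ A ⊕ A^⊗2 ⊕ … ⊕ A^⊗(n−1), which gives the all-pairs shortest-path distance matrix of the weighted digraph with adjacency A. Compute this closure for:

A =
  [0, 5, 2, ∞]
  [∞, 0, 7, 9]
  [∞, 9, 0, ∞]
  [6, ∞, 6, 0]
Closure =
  [0, 5, 2, 14]
  [15, 0, 7, 9]
  [24, 9, 0, 18]
  [6, 11, 6, 0]

This is the Floyd-Warshall all-pairs shortest-path computation. For each intermediate vertex k = 0, 1, …, 3, update dist[i][j] ← min(dist[i][j], dist[i][k] + dist[k][j]). The final matrix gives, for each (i, j), the minimum total weight of any directed path from i to j (possibly empty when i = j).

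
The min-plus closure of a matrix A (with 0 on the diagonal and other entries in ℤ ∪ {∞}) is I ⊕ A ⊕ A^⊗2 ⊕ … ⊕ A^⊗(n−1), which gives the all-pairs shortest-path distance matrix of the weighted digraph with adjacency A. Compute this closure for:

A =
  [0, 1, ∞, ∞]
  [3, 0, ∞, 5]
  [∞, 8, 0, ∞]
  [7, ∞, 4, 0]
Closure =
  [0, 1, 10, 6]
  [3, 0, 9, 5]
  [11, 8, 0, 13]
  [7, 8, 4, 0]

This is the Floyd-Warshall all-pairs shortest-path computation. For each intermediate vertex k = 0, 1, …, 3, update dist[i][j] ← min(dist[i][j], dist[i][k] + dist[k][j]). The final matrix gives, for each (i, j), the minimum total weight of any directed path from i to j (possibly empty when i = j).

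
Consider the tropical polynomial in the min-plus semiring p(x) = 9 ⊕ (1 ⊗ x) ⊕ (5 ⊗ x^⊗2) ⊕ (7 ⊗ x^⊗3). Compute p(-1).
p(-1) = 0

A tropical monomial a ⊗ x^⊗i evaluates to a + i · x. Evaluating each term at x = -1:
  Term 0 contributes 9 + 0 · -1 = 9
  Term 1 contributes 1 + 1 · -1 = 0
  Term 2 contributes 5 + 2 · -1 = 3
  Term 3 contributes 7 + 3 · -1 = 4
p(-1) = ⊕ of these = min[9, 0, 3, 4] = 0.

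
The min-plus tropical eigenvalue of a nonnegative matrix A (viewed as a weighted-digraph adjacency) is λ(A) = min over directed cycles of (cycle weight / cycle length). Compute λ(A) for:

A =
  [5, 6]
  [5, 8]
λ(A) = 5

Enumerate directed cycles and compute their means (weight / length). Sample:
  cycle 0 → 0: weight = 5, length = 1, mean = 5/1 ≈ 5.000
  cycle 1 → 1: weight = 8, length = 1, mean = 8/1 ≈ 8.000
  cycle 0 → 1 → 0: weight = 11, length = 2, mean = 11/2 ≈ 5.500
  cycle 1 → 0 → 1: weight = 11, length = 2, mean = 11/2 ≈ 5.500
Minimum mean = 5.000, attained e.g. along the cycle 0 → 0 with weight 5 and length 1. So λ(A) = 5/1 = 5.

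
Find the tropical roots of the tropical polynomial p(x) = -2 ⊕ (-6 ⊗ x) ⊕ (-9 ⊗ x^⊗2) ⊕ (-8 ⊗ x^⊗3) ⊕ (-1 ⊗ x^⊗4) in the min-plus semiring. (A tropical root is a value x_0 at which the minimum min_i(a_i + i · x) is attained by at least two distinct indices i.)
Roots: {-7, -1, 3, 4}

Each tropical root is a break point of the lower envelope of the lines y = a_i + i · x (there are 5 lines, with slopes 0, 1, ..., 4). Only the lines that attain the minimum somewhere contribute to roots; other lines are dominated. Here the surviving (envelope) indices are i = 4, i = 3, i = 2, i = 1, i = 0.
Intersections between consecutive envelope lines give the roots: for adjacent envelope indices i < j the intersection is x = (a_i − a_j) / (j − i). Reading off the sorted break points: {-7, -1, 3, 4}.
Verification: at each break x_0, at least two indices attain the minimum of min_i(a_i + i · x_0).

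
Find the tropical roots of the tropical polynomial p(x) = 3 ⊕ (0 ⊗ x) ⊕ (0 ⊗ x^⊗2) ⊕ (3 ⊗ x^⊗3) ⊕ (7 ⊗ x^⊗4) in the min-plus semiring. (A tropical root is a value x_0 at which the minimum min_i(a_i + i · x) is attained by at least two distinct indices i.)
Roots: {-4, -3, 0, 3}

Each tropical root is a break point of the lower envelope of the lines y = a_i + i · x (there are 5 lines, with slopes 0, 1, ..., 4). Only the lines that attain the minimum somewhere contribute to roots; other lines are dominated. Here the surviving (envelope) indices are i = 4, i = 3, i = 2, i = 1, i = 0.
Intersections between consecutive envelope lines give the roots: for adjacent envelope indices i < j the intersection is x = (a_i − a_j) / (j − i). Reading off the sorted break points: {-4, -3, 0, 3}.
Verification: at each break x_0, at least two indices attain the minimum of min_i(a_i + i · x_0).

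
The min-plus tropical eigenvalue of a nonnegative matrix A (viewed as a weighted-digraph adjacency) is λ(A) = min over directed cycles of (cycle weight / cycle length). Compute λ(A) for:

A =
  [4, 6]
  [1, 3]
λ(A) = 3

Enumerate directed cycles and compute their means (weight / length). Sample:
  cycle 0 → 0: weight = 4, length = 1, mean = 4/1 ≈ 4.000
  cycle 1 → 1: weight = 3, length = 1, mean = 3/1 ≈ 3.000
  cycle 0 → 1 → 0: weight = 7, length = 2, mean = 7/2 ≈ 3.500
  cycle 1 → 0 → 1: weight = 7, length = 2, mean = 7/2 ≈ 3.500
Minimum mean = 3.000, attained e.g. along the cycle 1 → 1 with weight 3 and length 1. So λ(A) = 3/1 = 3.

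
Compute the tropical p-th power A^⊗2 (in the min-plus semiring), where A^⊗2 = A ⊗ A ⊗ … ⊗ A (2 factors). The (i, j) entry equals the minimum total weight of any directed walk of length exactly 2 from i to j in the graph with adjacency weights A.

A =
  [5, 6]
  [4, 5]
A^⊗2 =
  [10, 11]
  [9, 10]

Each entry (A^⊗2)_ij equals the minimum over all length-2 walks i = v_0 → v_1 → … → v_2 = j of Σ_t A[v_t][v_{t+1}]. For example, for (i, j) = (0, 1) we minimise over 2 possible intermediate vertex sequences; the minimum is 11, attained along the walk 0 → 0 → 1.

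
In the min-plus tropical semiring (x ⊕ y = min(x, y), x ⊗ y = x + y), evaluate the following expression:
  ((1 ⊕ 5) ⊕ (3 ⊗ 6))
((1 ⊕ 5) ⊕ (3 ⊗ 6)) = 1

Expand innermost to outermost. Recall ⊕ takes the minimum of its arguments and ⊗ takes their sum. Working out the expression ((1 ⊕ 5) ⊕ (3 ⊗ 6)) gives 1.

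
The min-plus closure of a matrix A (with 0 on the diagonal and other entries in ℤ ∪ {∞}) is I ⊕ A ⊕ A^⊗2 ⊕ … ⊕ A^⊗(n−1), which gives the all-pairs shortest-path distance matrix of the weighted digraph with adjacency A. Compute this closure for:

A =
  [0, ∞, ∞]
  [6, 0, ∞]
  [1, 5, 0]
Closure =
  [0, ∞, ∞]
  [6, 0, ∞]
  [1, 5, 0]

This is the Floyd-Warshall all-pairs shortest-path computation. For each intermediate vertex k = 0, 1, …, 2, update dist[i][j] ← min(dist[i][j], dist[i][k] + dist[k][j]). The final matrix gives, for each (i, j), the minimum total weight of any directed path from i to j (possibly empty when i = j).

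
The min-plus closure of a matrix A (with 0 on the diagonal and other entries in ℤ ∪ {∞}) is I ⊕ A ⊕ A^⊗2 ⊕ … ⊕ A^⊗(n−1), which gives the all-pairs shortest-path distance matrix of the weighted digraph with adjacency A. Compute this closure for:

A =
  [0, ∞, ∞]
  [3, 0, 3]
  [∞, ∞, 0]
Closure =
  [0, ∞, ∞]
  [3, 0, 3]
  [∞, ∞, 0]

This is the Floyd-Warshall all-pairs shortest-path computation. For each intermediate vertex k = 0, 1, …, 2, update dist[i][j] ← min(dist[i][j], dist[i][k] + dist[k][j]). The final matrix gives, for each (i, j), the minimum total weight of any directed path from i to j (possibly empty when i = j).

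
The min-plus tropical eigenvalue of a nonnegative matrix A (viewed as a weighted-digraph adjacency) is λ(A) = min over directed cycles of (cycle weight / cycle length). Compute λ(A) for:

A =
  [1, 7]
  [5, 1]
λ(A) = 1

Enumerate directed cycles and compute their means (weight / length). Sample:
  cycle 0 → 0: weight = 1, length = 1, mean = 1/1 ≈ 1.000
  cycle 1 → 1: weight = 1, length = 1, mean = 1/1 ≈ 1.000
  cycle 0 → 1 → 0: weight = 12, length = 2, mean = 12/2 ≈ 6.000
  cycle 1 → 0 → 1: weight = 12, length = 2, mean = 12/2 ≈ 6.000
Minimum mean = 1.000, attained e.g. along the cycle 0 → 0 with weight 1 and length 1. So λ(A) = 1/1 = 1.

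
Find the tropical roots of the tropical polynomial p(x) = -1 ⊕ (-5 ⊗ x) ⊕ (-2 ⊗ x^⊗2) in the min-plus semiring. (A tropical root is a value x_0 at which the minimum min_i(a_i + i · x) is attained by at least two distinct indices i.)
Roots: {-3, 4}

Each tropical root is a break point of the lower envelope of the lines y = a_i + i · x (there are 3 lines, with slopes 0, 1, ..., 2). Only the lines that attain the minimum somewhere contribute to roots; other lines are dominated. Here the surviving (envelope) indices are i = 2, i = 1, i = 0.
Intersections between consecutive envelope lines give the roots: for adjacent envelope indices i < j the intersection is x = (a_i − a_j) / (j − i). Reading off the sorted break points: {-3, 4}.
Verification: at each break x_0, at least two indices attain the minimum of min_i(a_i + i · x_0).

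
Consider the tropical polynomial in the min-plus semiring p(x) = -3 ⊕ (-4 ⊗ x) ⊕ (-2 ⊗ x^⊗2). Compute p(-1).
p(-1) = -5

A tropical monomial a ⊗ x^⊗i evaluates to a + i · x. Evaluating each term at x = -1:
  Term 0 contributes -3 + 0 · -1 = -3
  Term 1 contributes -4 + 1 · -1 = -5
  Term 2 contributes -2 + 2 · -1 = -4
p(-1) = ⊕ of these = min[-3, -5, -4] = -5.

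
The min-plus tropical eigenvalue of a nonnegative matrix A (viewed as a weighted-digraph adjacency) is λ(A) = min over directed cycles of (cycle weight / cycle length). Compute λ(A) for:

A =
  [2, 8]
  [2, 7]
λ(A) = 2

Enumerate directed cycles and compute their means (weight / length). Sample:
  cycle 0 → 0: weight = 2, length = 1, mean = 2/1 ≈ 2.000
  cycle 1 → 1: weight = 7, length = 1, mean = 7/1 ≈ 7.000
  cycle 0 → 1 → 0: weight = 10, length = 2, mean = 10/2 ≈ 5.000
  cycle 1 → 0 → 1: weight = 10, length = 2, mean = 10/2 ≈ 5.000
Minimum mean = 2.000, attained e.g. along the cycle 0 → 0 with weight 2 and length 1. So λ(A) = 2/1 = 2.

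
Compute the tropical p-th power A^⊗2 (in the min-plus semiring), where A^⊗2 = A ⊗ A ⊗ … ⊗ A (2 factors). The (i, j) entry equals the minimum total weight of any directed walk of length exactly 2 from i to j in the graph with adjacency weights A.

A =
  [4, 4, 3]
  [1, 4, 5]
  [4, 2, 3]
A^⊗2 =
  [5, 5, 6]
  [5, 5, 4]
  [3, 5, 6]

Each entry (A^⊗2)_ij equals the minimum over all length-2 walks i = v_0 → v_1 → … → v_2 = j of Σ_t A[v_t][v_{t+1}]. For example, for (i, j) = (0, 2) we minimise over 3 possible intermediate vertex sequences; the minimum is 6, attained along the walk 0 → 2 → 2.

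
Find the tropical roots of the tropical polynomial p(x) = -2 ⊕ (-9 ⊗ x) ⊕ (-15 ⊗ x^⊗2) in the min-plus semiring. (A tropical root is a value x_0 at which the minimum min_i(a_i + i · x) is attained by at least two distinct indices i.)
Roots: {6, 7}

Each tropical root is a break point of the lower envelope of the lines y = a_i + i · x (there are 3 lines, with slopes 0, 1, ..., 2). Only the lines that attain the minimum somewhere contribute to roots; other lines are dominated. Here the surviving (envelope) indices are i = 2, i = 1, i = 0.
Intersections between consecutive envelope lines give the roots: for adjacent envelope indices i < j the intersection is x = (a_i − a_j) / (j − i). Reading off the sorted break points: {6, 7}.
Verification: at each break x_0, at least two indices attain the minimum of min_i(a_i + i · x_0).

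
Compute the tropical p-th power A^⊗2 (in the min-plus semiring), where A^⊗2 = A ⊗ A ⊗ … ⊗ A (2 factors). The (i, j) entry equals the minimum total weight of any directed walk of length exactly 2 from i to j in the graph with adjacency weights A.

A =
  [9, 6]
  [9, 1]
A^⊗2 =
  [15, 7]
  [10, 2]

Each entry (A^⊗2)_ij equals the minimum over all length-2 walks i = v_0 → v_1 → … → v_2 = j of Σ_t A[v_t][v_{t+1}]. For example, for (i, j) = (0, 1) we minimise over 2 possible intermediate vertex sequences; the minimum is 7, attained along the walk 0 → 1 → 1.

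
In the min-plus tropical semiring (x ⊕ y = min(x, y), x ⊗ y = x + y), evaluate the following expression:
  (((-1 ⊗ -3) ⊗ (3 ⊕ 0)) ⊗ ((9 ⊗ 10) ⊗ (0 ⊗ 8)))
(((-1 ⊗ -3) ⊗ (3 ⊕ 0)) ⊗ ((9 ⊗ 10) ⊗ (0 ⊗ 8))) = 23

Expand innermost to outermost. Recall ⊕ takes the minimum of its arguments and ⊗ takes their sum. Working out the expression (((-1 ⊗ -3) ⊗ (3 ⊕ 0)) ⊗ ((9 ⊗ 10) ⊗ (0 ⊗ 8))) gives 23.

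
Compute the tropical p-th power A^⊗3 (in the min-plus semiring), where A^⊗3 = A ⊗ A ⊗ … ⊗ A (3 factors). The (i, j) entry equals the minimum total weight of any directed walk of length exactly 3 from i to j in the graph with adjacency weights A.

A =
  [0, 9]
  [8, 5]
A^⊗3 =
  [0, 9]
  [8, 15]

Each entry (A^⊗3)_ij equals the minimum over all length-3 walks i = v_0 → v_1 → … → v_3 = j of Σ_t A[v_t][v_{t+1}]. For example, for (i, j) = (0, 1) we minimise over 4 possible intermediate vertex sequences; the minimum is 9, attained along the walk 0 → 0 → 0 → 1.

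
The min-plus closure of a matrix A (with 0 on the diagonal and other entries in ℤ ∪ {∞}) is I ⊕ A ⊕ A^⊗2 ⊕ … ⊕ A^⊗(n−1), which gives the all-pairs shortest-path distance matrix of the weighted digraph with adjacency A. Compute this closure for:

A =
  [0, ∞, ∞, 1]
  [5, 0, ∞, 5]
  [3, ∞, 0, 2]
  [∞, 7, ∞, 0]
Closure =
  [0, 8, ∞, 1]
  [5, 0, ∞, 5]
  [3, 9, 0, 2]
  [12, 7, ∞, 0]

This is the Floyd-Warshall all-pairs shortest-path computation. For each intermediate vertex k = 0, 1, …, 3, update dist[i][j] ← min(dist[i][j], dist[i][k] + dist[k][j]). The final matrix gives, for each (i, j), the minimum total weight of any directed path from i to j (possibly empty when i = j).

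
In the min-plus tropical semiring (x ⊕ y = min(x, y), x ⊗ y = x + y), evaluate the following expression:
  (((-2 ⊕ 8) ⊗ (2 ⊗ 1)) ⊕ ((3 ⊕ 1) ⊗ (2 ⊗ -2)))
(((-2 ⊕ 8) ⊗ (2 ⊗ 1)) ⊕ ((3 ⊕ 1) ⊗ (2 ⊗ -2))) = 1

Expand innermost to outermost. Recall ⊕ takes the minimum of its arguments and ⊗ takes their sum. Working out the expression (((-2 ⊕ 8) ⊗ (2 ⊗ 1)) ⊕ ((3 ⊕ 1) ⊗ (2 ⊗ -2))) gives 1.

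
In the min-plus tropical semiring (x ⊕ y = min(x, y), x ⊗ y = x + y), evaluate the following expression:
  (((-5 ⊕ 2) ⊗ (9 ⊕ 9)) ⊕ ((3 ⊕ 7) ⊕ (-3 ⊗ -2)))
(((-5 ⊕ 2) ⊗ (9 ⊕ 9)) ⊕ ((3 ⊕ 7) ⊕ (-3 ⊗ -2))) = -5

Expand innermost to outermost. Recall ⊕ takes the minimum of its arguments and ⊗ takes their sum. Working out the expression (((-5 ⊕ 2) ⊗ (9 ⊕ 9)) ⊕ ((3 ⊕ 7) ⊕ (-3 ⊗ -2))) gives -5.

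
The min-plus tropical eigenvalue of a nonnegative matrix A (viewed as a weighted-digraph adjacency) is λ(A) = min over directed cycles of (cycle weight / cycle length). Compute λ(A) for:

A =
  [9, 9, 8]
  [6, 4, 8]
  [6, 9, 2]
λ(A) = 2

Enumerate directed cycles and compute their means (weight / length). Sample:
  cycle 0 → 0: weight = 9, length = 1, mean = 9/1 ≈ 9.000
  cycle 1 → 1: weight = 4, length = 1, mean = 4/1 ≈ 4.000
  cycle 2 → 2: weight = 2, length = 1, mean = 2/1 ≈ 2.000
  cycle 0 → 1 → 0: weight = 15, length = 2, mean = 15/2 ≈ 7.500
  cycle 0 → 2 → 0: weight = 14, length = 2, mean = 14/2 ≈ 7.000
  cycle 1 → 0 → 1: weight = 15, length = 2, mean = 15/2 ≈ 7.500
Minimum mean = 2.000, attained e.g. along the cycle 2 → 2 with weight 2 and length 1. So λ(A) = 2/1 = 2.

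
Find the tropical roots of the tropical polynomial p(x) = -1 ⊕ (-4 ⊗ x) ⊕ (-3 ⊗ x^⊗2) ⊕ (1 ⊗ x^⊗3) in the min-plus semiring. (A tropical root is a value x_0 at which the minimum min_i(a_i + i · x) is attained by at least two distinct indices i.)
Roots: {-4, -1, 3}

Each tropical root is a break point of the lower envelope of the lines y = a_i + i · x (there are 4 lines, with slopes 0, 1, ..., 3). Only the lines that attain the minimum somewhere contribute to roots; other lines are dominated. Here the surviving (envelope) indices are i = 3, i = 2, i = 1, i = 0.
Intersections between consecutive envelope lines give the roots: for adjacent envelope indices i < j the intersection is x = (a_i − a_j) / (j − i). Reading off the sorted break points: {-4, -1, 3}.
Verification: at each break x_0, at least two indices attain the minimum of min_i(a_i + i · x_0).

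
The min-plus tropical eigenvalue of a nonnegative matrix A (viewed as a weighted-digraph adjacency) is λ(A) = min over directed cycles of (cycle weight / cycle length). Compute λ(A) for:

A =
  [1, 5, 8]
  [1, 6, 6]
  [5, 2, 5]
λ(A) = 1

Enumerate directed cycles and compute their means (weight / length). Sample:
  cycle 0 → 0: weight = 1, length = 1, mean = 1/1 ≈ 1.000
  cycle 1 → 1: weight = 6, length = 1, mean = 6/1 ≈ 6.000
  cycle 2 → 2: weight = 5, length = 1, mean = 5/1 ≈ 5.000
  cycle 0 → 1 → 0: weight = 6, length = 2, mean = 6/2 ≈ 3.000
  cycle 0 → 2 → 0: weight = 13, length = 2, mean = 13/2 ≈ 6.500
  cycle 1 → 0 → 1: weight = 6, length = 2, mean = 6/2 ≈ 3.000
Minimum mean = 1.000, attained e.g. along the cycle 0 → 0 with weight 1 and length 1. So λ(A) = 1/1 = 1.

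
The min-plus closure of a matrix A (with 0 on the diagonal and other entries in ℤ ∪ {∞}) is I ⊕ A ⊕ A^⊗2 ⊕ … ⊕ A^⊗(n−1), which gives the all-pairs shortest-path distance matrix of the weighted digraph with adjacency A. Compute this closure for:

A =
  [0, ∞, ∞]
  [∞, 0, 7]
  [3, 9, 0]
Closure =
  [0, ∞, ∞]
  [10, 0, 7]
  [3, 9, 0]

This is the Floyd-Warshall all-pairs shortest-path computation. For each intermediate vertex k = 0, 1, …, 2, update dist[i][j] ← min(dist[i][j], dist[i][k] + dist[k][j]). The final matrix gives, for each (i, j), the minimum total weight of any directed path from i to j (possibly empty when i = j).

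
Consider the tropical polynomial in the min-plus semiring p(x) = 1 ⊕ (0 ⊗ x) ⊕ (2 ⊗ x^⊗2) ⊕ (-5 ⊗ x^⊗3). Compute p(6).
p(6) = 1

A tropical monomial a ⊗ x^⊗i evaluates to a + i · x. Evaluating each term at x = 6:
  Term 0 contributes 1 + 0 · 6 = 1
  Term 1 contributes 0 + 1 · 6 = 6
  Term 2 contributes 2 + 2 · 6 = 14
  Term 3 contributes -5 + 3 · 6 = 13
p(6) = ⊕ of these = min[1, 6, 14, 13] = 1.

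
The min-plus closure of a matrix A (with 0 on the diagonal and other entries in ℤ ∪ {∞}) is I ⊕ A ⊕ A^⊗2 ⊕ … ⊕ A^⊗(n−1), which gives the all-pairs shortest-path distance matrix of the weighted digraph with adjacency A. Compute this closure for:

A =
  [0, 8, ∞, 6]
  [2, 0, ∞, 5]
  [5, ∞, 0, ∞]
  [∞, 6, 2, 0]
Closure =
  [0, 8, 8, 6]
  [2, 0, 7, 5]
  [5, 13, 0, 11]
  [7, 6, 2, 0]

This is the Floyd-Warshall all-pairs shortest-path computation. For each intermediate vertex k = 0, 1, …, 3, update dist[i][j] ← min(dist[i][j], dist[i][k] + dist[k][j]). The final matrix gives, for each (i, j), the minimum total weight of any directed path from i to j (possibly empty when i = j).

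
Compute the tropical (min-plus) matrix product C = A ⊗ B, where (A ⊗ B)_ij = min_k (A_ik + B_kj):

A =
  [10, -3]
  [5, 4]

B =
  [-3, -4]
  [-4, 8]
A ⊗ B =
  [-7, 5]
  [0, 1]

Apply the min-plus product entry-by-entry:
  C[0][0] = min over k of (A[0][0] + B[0][0] = 10 + -3 = 7, A[0][1] + B[1][0] = -3 + -4 = -7) = -7 (attained at k = 1)
  C[0][1] = min over k of (A[0][0] + B[0][1] = 10 + -4 = 6, A[0][1] + B[1][1] = -3 + 8 = 5) = 5 (attained at k = 1)
  C[1][0] = min over k of (A[1][0] + B[0][0] = 5 + -3 = 2, A[1][1] + B[1][0] = 4 + -4 = 0) = 0 (attained at k = 1)
  C[1][1] = min over k of (A[1][0] + B[0][1] = 5 + -4 = 1, A[1][1] + B[1][1] = 4 + 8 = 12) = 1 (attained at k = 0)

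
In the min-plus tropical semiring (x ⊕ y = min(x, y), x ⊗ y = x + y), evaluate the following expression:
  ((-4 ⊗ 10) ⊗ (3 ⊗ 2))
((-4 ⊗ 10) ⊗ (3 ⊗ 2)) = 11

Expand innermost to outermost. Recall ⊕ takes the minimum of its arguments and ⊗ takes their sum. Working out the expression ((-4 ⊗ 10) ⊗ (3 ⊗ 2)) gives 11.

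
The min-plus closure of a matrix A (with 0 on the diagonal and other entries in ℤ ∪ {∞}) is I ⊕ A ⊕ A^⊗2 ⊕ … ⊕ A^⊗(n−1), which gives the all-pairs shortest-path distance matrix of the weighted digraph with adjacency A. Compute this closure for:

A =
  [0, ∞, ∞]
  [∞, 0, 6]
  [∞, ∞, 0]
Closure =
  [0, ∞, ∞]
  [∞, 0, 6]
  [∞, ∞, 0]

This is the Floyd-Warshall all-pairs shortest-path computation. For each intermediate vertex k = 0, 1, …, 2, update dist[i][j] ← min(dist[i][j], dist[i][k] + dist[k][j]). The final matrix gives, for each (i, j), the minimum total weight of any directed path from i to j (possibly empty when i = j).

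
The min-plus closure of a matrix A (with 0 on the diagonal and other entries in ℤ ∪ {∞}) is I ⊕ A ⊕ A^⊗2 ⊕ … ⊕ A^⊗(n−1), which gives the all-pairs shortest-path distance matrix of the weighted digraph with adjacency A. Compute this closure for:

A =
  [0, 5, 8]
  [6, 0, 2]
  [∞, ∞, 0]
Closure =
  [0, 5, 7]
  [6, 0, 2]
  [∞, ∞, 0]

This is the Floyd-Warshall all-pairs shortest-path computation. For each intermediate vertex k = 0, 1, …, 2, update dist[i][j] ← min(dist[i][j], dist[i][k] + dist[k][j]). The final matrix gives, for each (i, j), the minimum total weight of any directed path from i to j (possibly empty when i = j).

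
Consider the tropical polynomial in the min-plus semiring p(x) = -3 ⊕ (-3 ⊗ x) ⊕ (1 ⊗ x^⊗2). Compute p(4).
p(4) = -3

A tropical monomial a ⊗ x^⊗i evaluates to a + i · x. Evaluating each term at x = 4:
  Term 0 contributes -3 + 0 · 4 = -3
  Term 1 contributes -3 + 1 · 4 = 1
  Term 2 contributes 1 + 2 · 4 = 9
p(4) = ⊕ of these = min[-3, 1, 9] = -3.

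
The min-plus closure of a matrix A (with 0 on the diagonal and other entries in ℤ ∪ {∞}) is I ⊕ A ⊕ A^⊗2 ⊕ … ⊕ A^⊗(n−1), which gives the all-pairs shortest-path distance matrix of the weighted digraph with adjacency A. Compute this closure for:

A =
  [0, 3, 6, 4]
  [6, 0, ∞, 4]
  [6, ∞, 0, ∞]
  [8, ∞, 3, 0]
Closure =
  [0, 3, 6, 4]
  [6, 0, 7, 4]
  [6, 9, 0, 10]
  [8, 11, 3, 0]

This is the Floyd-Warshall all-pairs shortest-path computation. For each intermediate vertex k = 0, 1, …, 3, update dist[i][j] ← min(dist[i][j], dist[i][k] + dist[k][j]). The final matrix gives, for each (i, j), the minimum total weight of any directed path from i to j (possibly empty when i = j).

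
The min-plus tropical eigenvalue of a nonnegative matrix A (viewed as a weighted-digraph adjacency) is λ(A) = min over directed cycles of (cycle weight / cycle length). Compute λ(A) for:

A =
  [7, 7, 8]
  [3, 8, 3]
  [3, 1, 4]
λ(A) = 2

Enumerate directed cycles and compute their means (weight / length). Sample:
  cycle 0 → 0: weight = 7, length = 1, mean = 7/1 ≈ 7.000
  cycle 1 → 1: weight = 8, length = 1, mean = 8/1 ≈ 8.000
  cycle 2 → 2: weight = 4, length = 1, mean = 4/1 ≈ 4.000
  cycle 0 → 1 → 0: weight = 10, length = 2, mean = 10/2 ≈ 5.000
  cycle 0 → 2 → 0: weight = 11, length = 2, mean = 11/2 ≈ 5.500
  cycle 1 → 0 → 1: weight = 10, length = 2, mean = 10/2 ≈ 5.000
Minimum mean = 2.000, attained e.g. along the cycle 1 → 2 → 1 with weight 4 and length 2. So λ(A) = 4/2 = 2.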